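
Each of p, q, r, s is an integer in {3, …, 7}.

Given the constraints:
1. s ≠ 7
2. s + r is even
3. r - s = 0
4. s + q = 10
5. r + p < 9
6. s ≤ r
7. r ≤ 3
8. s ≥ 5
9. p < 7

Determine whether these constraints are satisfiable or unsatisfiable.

Unsatisfiable

From constraints 6 and 8: r ≥ s and s ≥ 5, so r ≥ 5. From constraint 7: r ≤ 3. But 3 < 5, so no value of r works.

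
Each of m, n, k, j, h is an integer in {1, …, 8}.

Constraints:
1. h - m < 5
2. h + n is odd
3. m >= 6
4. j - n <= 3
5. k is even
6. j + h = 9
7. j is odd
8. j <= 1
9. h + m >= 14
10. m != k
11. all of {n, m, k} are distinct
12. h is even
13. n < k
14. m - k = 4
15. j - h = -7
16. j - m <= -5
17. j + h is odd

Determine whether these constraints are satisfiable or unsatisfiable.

Satisfiable

The assignment m = 6, n = 1, k = 2, j = 1, h = 8 works:
  constraint 1 holds since h - m = 2.
  constraint 4 holds since j - n = 0.
The rest check out directly.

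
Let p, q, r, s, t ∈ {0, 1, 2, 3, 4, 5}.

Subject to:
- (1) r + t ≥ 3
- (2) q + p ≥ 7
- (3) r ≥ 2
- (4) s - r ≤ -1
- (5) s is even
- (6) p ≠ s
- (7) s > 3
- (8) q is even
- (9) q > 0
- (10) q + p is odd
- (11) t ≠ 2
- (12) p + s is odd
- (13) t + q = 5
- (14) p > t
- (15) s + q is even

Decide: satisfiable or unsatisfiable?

Try p = 3, q = 4, r = 5, s = 4, t = 1.
Check constraint 1: r + t = 6; constraint 2: q + p = 7. The remaining constraints are straightforward to verify.

Satisfiable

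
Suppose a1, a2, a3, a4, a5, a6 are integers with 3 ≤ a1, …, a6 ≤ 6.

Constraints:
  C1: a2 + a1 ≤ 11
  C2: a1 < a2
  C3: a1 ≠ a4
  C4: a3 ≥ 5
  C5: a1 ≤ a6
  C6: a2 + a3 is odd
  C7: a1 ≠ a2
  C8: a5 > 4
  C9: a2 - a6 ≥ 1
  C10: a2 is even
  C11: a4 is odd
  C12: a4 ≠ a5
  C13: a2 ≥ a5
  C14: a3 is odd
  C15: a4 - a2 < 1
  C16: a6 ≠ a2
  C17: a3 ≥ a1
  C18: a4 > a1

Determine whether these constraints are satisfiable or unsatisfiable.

Setting (a1, a2, a3, a4, a5, a6) = (3, 6, 5, 5, 6, 3) satisfies everything: constraint 1: a2 + a1 = 9; constraint 9: a2 - a6 = 3, and the others follow.

Satisfiable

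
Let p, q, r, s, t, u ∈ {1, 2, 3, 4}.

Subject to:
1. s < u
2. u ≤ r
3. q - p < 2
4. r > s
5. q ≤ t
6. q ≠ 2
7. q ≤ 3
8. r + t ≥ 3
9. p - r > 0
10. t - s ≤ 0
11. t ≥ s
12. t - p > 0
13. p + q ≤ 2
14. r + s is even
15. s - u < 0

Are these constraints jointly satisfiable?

Unsatisfiable

Constraints 2, 9, 10, 12, and 15 give u ≤ r, r < p, p < t, t ≤ s, s < u. Chaining: u ≤ r < p < t ≤ s < u, which forces u < u — impossible.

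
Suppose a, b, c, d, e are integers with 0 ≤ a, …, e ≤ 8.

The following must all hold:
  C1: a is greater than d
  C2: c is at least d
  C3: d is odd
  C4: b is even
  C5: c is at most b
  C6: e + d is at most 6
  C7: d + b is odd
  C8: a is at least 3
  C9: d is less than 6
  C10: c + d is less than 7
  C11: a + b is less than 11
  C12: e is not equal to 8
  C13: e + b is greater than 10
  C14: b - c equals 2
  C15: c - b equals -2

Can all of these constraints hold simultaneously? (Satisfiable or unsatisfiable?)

Try a = 4, b = 6, c = 4, d = 1, e = 5.
Check constraint 6: e + d = 6; constraint 10: c + d = 5; constraint 11: a + b = 10. The remaining constraints are straightforward to verify.

Satisfiable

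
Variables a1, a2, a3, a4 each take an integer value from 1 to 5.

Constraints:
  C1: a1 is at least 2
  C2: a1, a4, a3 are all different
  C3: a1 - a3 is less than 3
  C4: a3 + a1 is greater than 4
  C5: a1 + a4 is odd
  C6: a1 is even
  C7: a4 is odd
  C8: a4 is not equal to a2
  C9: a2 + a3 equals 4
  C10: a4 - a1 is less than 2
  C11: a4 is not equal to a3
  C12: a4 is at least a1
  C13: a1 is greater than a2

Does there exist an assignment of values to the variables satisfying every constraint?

Setting (a1, a2, a3, a4) = (4, 2, 2, 5) satisfies everything: constraint 3: a1 - a3 = 2; constraint 4: a3 + a1 = 6; constraint 9: a2 + a3 = 4, and the others follow.

Satisfiable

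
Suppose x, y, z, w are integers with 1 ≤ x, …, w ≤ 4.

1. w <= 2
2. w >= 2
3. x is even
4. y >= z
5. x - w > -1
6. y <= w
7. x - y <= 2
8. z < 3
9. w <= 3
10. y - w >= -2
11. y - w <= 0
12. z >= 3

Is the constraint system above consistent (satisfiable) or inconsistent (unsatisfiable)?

From constraints 4 and 12: y ≥ z and z ≥ 3, so y ≥ 3. From constraints 1 and 6: y ≤ w and w ≤ 2, so y ≤ 2. But 2 < 3, so no value of y works.

Unsatisfiable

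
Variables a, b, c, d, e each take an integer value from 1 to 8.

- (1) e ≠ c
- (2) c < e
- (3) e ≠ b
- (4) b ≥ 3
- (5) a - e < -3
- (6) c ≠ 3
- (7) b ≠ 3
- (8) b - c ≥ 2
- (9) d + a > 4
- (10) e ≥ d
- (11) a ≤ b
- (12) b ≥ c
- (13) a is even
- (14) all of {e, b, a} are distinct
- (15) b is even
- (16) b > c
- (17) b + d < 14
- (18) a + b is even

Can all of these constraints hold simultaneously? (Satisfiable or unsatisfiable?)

Satisfiable

One satisfying assignment is a = 2, b = 8, c = 5, d = 4, e = 7.
For the less obvious constraints — constraint 5: a - e = -5; constraint 8: b - c = 3; constraint 9: d + a = 6 — and the others hold by inspection.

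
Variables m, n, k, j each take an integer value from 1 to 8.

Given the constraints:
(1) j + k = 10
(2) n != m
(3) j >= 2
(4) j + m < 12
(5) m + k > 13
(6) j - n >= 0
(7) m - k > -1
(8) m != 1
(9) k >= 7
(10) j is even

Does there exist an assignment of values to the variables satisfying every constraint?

The assignment m = 8, n = 1, k = 8, j = 2 works:
  constraint 1 holds since j + k = 10.
  constraint 4 holds since j + m = 10.
The rest check out directly.

Satisfiable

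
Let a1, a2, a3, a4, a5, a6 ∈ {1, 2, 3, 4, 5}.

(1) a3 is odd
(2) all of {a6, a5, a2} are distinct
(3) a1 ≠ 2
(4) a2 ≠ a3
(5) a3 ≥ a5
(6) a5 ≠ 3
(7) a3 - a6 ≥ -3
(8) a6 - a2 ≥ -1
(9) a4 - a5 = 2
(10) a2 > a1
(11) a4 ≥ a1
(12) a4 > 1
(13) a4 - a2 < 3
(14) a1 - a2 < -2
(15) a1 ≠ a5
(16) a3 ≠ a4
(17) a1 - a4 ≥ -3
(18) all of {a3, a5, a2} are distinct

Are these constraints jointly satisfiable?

Setting (a1, a2, a3, a4, a5, a6) = (1, 4, 3, 4, 2, 5) satisfies everything: constraint 7: a3 - a6 = -2; constraint 8: a6 - a2 = 1; constraint 9: a4 - a5 = 2, and the others follow.

Satisfiable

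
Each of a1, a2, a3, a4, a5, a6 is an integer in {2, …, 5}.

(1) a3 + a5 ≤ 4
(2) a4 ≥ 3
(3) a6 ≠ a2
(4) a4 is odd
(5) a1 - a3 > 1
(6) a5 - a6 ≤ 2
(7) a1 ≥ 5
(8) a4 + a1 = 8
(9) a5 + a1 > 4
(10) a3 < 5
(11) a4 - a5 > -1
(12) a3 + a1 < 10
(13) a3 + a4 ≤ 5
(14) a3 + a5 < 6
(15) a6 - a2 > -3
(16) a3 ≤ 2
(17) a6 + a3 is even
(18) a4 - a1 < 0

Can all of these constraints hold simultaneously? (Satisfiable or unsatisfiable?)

Satisfiable

Try a1 = 5, a2 = 3, a3 = 2, a4 = 3, a5 = 2, a6 = 2.
Check constraint 1: a3 + a5 = 4; constraint 5: a1 - a3 = 3. The remaining constraints are straightforward to verify.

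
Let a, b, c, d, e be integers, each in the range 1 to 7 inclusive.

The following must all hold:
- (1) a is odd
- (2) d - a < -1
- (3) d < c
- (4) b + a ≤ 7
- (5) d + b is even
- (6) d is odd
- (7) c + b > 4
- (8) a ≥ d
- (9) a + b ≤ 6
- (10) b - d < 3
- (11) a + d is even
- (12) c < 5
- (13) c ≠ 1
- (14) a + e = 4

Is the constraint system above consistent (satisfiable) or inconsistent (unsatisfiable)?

The assignment a = 3, b = 3, c = 3, d = 1, e = 1 works:
  constraint 2 holds since d - a = -2.
  constraint 4 holds since b + a = 6.
The rest check out directly.

Satisfiable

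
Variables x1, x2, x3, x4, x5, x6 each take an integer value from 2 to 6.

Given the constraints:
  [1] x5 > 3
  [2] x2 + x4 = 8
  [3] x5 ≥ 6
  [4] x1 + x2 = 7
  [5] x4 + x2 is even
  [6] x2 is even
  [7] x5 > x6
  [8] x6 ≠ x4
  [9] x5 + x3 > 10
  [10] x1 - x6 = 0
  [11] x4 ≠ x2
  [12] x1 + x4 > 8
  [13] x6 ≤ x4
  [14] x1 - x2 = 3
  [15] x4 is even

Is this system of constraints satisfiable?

Satisfiable

One satisfying assignment is x1 = 5, x2 = 2, x3 = 6, x4 = 6, x5 = 6, x6 = 5.
For the less obvious constraints — constraint 2: x2 + x4 = 8; constraint 4: x1 + x2 = 7 — and the others hold by inspection.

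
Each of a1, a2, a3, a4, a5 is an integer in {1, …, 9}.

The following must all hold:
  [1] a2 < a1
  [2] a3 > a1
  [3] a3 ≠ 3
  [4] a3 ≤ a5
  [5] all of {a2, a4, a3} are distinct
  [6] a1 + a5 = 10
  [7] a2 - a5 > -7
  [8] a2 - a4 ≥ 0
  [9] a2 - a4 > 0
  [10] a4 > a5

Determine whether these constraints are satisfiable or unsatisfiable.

Constraints 1, 2, 4, 9, and 10 give a4 < a2, a2 < a1, a1 < a3, a3 ≤ a5, a5 < a4. Chaining: a4 < a2 < a1 < a3 ≤ a5 < a4, which forces a4 < a4 — impossible.

Unsatisfiable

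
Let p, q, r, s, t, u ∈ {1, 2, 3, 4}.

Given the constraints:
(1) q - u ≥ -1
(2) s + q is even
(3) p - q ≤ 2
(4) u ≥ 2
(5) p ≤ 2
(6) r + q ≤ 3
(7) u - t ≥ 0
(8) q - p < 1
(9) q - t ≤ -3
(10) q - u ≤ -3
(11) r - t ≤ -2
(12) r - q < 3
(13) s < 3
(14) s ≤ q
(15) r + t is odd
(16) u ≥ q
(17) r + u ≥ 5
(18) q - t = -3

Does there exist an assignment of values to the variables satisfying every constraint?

Unsatisfiable

Constraints 1, 7, and 9 give q − u ≥ -1, u − t ≥ 0, t − q ≥ 3.
Adding all 3 inequalities: the left sides telescope to 0, and the right sides sum to (-1) + 0 + 3 = 2. So 0 ≥ 2, which is false.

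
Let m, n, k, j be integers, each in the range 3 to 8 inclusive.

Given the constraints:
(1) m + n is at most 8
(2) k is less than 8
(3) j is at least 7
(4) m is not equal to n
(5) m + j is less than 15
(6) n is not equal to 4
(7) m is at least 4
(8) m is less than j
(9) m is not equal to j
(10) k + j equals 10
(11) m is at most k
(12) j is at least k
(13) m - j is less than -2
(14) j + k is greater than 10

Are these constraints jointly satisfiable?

From constraints 7 and 11: k ≥ m ≥ 4. From constraint 3: j ≥ 7. Hence k + j ≥ 11. But constraint 10 requires k + j = 10, and 10 < 11. Contradiction.

Unsatisfiable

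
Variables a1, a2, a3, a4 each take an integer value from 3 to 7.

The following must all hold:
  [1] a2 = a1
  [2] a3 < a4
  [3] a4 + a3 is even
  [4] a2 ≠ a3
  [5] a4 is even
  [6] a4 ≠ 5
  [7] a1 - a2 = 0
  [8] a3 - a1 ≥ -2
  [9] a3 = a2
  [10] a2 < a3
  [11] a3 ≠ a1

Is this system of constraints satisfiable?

From constraints 1 and 9, a3 = a2 = a1, so a3 = a1. But constraint 11 says a3 ≠ a1. Contradiction.

Unsatisfiable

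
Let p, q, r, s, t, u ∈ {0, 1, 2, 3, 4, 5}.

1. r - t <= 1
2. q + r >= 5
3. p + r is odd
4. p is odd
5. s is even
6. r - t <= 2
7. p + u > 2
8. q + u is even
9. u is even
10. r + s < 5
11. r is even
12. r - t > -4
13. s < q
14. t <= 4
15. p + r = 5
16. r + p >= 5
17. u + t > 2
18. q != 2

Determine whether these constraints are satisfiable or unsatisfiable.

Satisfiable

The assignment p = 3, q = 4, r = 2, s = 0, t = 3, u = 2 works:
  constraint 1 holds since r - t = -1.
  constraint 2 holds since q + r = 6.
The rest check out directly.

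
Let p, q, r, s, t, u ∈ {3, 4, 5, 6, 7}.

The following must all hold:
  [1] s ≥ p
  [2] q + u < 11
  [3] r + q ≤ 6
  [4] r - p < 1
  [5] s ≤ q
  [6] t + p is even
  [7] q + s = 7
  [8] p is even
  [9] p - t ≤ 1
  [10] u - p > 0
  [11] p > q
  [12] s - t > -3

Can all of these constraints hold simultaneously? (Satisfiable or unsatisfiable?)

Unsatisfiable

Constraints 1, 5, and 11 give p ≤ s, s ≤ q, q < p. Chaining: p ≤ s ≤ q < p, which forces p < p — impossible.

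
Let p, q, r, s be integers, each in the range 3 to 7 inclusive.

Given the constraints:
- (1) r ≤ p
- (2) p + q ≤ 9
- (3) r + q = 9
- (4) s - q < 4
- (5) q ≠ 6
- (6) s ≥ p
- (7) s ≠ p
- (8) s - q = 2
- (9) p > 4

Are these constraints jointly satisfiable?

Satisfiable

Take p = 5, q = 4, r = 5, s = 6. Then constraint 2: p + q = 9; constraint 3: r + q = 9, and every other listed constraint is also met.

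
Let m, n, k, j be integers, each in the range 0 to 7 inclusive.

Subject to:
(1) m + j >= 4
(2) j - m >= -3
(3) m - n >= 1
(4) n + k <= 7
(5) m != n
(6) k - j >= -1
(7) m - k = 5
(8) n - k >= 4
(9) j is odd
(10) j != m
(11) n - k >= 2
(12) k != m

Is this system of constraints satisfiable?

Constraints 2, 3, 6, and 8 give n − k ≥ 4, k − j ≥ -1, j − m ≥ -3, m − n ≥ 1.
Adding all 4 inequalities: the left sides telescope to 0, and the right sides sum to 4 + (-1) + (-3) + 1 = 1. So 0 ≥ 1, which is false.

Unsatisfiable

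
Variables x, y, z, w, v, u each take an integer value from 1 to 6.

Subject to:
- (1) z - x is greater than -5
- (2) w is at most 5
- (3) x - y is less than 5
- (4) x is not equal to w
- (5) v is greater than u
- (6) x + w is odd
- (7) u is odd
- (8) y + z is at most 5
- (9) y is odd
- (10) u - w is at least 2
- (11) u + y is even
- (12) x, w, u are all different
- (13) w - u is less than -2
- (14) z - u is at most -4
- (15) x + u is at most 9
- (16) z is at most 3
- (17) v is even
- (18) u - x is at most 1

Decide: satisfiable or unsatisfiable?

Setting (x, y, z, w, v, u) = (4, 1, 1, 1, 6, 5) satisfies everything: constraint 1: z - x = -3; constraint 3: x - y = 3, and the others follow.

Satisfiable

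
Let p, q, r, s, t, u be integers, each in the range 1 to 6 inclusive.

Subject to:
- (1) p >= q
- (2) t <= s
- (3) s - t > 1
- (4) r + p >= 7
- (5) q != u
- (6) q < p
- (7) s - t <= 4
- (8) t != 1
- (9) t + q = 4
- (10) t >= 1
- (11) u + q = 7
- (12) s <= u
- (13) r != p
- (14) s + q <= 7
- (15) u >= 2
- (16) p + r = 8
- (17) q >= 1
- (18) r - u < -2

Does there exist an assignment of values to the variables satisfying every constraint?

The assignment p = 6, q = 2, r = 2, s = 5, t = 2, u = 5 works:
  constraint 3 holds since s - t = 3.
  constraint 4 holds since r + p = 8.
The rest check out directly.

Satisfiable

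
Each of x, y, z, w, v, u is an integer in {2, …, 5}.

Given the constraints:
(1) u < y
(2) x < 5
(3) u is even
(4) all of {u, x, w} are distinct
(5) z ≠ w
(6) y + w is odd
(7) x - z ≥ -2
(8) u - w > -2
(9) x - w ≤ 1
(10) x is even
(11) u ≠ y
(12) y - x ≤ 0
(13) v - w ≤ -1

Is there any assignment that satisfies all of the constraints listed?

Satisfiable

Setting (x, y, z, w, v, u) = (4, 4, 4, 3, 2, 2) satisfies everything: constraint 7: x - z = 0; constraint 8: u - w = -1, and the others follow.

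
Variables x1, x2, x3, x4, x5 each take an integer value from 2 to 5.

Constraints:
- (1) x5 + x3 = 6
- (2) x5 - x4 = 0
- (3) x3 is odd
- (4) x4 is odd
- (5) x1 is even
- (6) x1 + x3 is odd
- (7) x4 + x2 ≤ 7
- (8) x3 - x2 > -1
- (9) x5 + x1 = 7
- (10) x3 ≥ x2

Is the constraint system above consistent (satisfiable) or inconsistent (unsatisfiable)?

One satisfying assignment is x1 = 4, x2 = 3, x3 = 3, x4 = 3, x5 = 3.
For the less obvious constraints — constraint 1: x5 + x3 = 6; constraint 2: x5 - x4 = 0; constraint 7: x4 + x2 = 6 — and the others hold by inspection.

Satisfiable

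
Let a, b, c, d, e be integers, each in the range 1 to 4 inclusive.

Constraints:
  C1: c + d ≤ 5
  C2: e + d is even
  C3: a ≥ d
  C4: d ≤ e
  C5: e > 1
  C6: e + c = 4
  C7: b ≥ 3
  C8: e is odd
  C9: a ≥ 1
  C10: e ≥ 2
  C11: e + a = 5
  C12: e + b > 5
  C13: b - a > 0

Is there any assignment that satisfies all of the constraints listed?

The assignment a = 2, b = 3, c = 1, d = 1, e = 3 works:
  constraint 1 holds since c + d = 2.
  constraint 6 holds since e + c = 4.
The rest check out directly.

Satisfiable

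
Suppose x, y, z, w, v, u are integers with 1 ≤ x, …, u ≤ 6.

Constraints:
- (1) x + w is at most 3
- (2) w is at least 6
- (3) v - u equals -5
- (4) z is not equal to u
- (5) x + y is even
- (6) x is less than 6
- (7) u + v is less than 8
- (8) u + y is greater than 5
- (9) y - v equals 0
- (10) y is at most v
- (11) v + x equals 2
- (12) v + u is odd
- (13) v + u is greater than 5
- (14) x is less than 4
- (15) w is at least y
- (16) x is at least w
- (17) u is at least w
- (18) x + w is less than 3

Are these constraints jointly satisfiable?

Unsatisfiable

From constraints 2 and 16: x ≥ w and w ≥ 6, so x ≥ 6. From constraint 14: x ≤ 3. But 3 < 6, so no value of x works.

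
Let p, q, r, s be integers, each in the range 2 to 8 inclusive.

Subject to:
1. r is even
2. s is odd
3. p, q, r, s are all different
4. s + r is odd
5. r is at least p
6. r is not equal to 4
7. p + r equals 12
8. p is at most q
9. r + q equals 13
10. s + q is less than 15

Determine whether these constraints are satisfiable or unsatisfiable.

Satisfiable

The assignment p = 4, q = 5, r = 8, s = 7 works:
  constraint 7 holds since p + r = 12.
  constraint 9 holds since r + q = 13.
The rest check out directly.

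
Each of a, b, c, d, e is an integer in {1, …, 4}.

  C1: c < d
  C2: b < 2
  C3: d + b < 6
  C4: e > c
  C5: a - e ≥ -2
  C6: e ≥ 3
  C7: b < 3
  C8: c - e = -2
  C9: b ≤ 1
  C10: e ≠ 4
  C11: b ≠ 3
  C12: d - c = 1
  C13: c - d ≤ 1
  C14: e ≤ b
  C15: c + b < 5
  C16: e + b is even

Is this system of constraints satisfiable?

Unsatisfiable

From constraints 6 and 14: b ≥ e and e ≥ 3, so b ≥ 3. From constraint 9: b ≤ 1. But 1 < 3, so no value of b works.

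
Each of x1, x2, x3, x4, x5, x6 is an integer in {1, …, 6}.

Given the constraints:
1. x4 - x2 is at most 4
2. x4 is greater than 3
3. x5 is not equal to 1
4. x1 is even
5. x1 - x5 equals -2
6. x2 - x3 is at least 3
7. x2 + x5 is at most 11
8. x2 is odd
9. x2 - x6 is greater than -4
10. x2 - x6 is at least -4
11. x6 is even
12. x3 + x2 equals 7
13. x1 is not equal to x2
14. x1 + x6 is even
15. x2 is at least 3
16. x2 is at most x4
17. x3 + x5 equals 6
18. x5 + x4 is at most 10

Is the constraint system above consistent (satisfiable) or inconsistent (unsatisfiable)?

Satisfiable

One satisfying assignment is x1 = 2, x2 = 5, x3 = 2, x4 = 6, x5 = 4, x6 = 6.
For the less obvious constraints — constraint 1: x4 - x2 = 1; constraint 5: x1 - x5 = -2; constraint 6: x2 - x3 = 3 — and the others hold by inspection.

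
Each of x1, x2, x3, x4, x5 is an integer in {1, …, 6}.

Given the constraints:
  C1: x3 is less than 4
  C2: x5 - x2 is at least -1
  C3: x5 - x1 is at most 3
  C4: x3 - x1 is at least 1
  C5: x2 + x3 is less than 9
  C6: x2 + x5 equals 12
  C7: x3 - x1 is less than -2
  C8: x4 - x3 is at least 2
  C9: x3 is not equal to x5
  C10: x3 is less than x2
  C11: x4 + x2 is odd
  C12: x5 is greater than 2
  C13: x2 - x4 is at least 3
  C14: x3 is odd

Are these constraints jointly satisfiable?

Constraints 2, 3, 4, 8, and 13 give x3 − x1 ≥ 1, x1 − x5 ≥ -3, x5 − x2 ≥ -1, x2 − x4 ≥ 3, x4 − x3 ≥ 2.
Adding all 5 inequalities: the left sides telescope to 0, and the right sides sum to 1 + (-3) + (-1) + 3 + 2 = 2. So 0 ≥ 2, which is false.

Unsatisfiable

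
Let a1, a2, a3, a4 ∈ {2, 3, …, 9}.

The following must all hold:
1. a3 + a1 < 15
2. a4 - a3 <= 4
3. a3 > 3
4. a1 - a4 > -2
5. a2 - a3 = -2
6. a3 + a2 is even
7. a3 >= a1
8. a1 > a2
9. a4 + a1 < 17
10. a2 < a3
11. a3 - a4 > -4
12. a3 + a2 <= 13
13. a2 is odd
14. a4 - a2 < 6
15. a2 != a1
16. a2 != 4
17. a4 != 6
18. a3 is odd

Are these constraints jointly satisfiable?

Satisfiable

Take a1 = 7, a2 = 5, a3 = 7, a4 = 8. Then constraint 1: a3 + a1 = 14; constraint 2: a4 - a3 = 1; constraint 4: a1 - a4 = -1, and every other listed constraint is also met.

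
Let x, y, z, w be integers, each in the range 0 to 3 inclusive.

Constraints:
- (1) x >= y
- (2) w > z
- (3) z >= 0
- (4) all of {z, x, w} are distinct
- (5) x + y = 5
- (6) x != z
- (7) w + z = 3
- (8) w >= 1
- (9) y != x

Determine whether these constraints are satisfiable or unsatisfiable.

Satisfiable

Setting (x, y, z, w) = (3, 2, 1, 2) satisfies everything: constraint 4: values 1, 3, 2 are distinct; constraint 5: x + y = 5; constraint 7: w + z = 3, and the others follow.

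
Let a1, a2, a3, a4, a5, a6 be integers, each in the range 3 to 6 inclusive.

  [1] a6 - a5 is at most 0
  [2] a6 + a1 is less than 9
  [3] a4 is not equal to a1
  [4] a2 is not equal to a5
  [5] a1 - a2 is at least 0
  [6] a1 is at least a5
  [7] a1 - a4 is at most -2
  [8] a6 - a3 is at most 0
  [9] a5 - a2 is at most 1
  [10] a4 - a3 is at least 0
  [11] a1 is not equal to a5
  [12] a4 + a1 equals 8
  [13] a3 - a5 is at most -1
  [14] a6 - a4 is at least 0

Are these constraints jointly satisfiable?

Constraints 5, 7, 8, 9, 13, and 14 give a2 − a5 ≥ -1, a5 − a3 ≥ 1, a3 − a6 ≥ 0, a6 − a4 ≥ 0, a4 − a1 ≥ 2, a1 − a2 ≥ 0.
Adding all 6 inequalities: the left sides telescope to 0, and the right sides sum to (-1) + 1 + 0 + 0 + 2 + 0 = 2. So 0 ≥ 2, which is false.

Unsatisfiable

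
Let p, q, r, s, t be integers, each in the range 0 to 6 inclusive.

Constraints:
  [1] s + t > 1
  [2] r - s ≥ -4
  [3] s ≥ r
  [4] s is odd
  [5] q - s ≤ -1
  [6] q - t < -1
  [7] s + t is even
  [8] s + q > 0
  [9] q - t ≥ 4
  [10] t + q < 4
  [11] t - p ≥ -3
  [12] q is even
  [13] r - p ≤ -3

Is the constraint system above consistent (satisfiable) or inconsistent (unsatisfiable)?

Unsatisfiable

Constraints 2, 5, 9, 11, and 13 give r − s ≥ -4, s − q ≥ 1, q − t ≥ 4, t − p ≥ -3, p − r ≥ 3.
Adding all 5 inequalities: the left sides telescope to 0, and the right sides sum to (-4) + 1 + 4 + (-3) + 3 = 1. So 0 ≥ 1, which is false.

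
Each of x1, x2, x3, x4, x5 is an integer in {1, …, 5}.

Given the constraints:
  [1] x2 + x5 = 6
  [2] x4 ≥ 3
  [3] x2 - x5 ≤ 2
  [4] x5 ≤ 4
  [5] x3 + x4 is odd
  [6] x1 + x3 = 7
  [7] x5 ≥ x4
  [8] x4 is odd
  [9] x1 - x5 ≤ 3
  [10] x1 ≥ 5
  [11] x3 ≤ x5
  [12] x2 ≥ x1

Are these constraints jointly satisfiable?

Unsatisfiable

From constraints 10 and 12: x2 ≥ x1 ≥ 5. From constraints 2 and 7: x5 ≥ x4 ≥ 3. Hence x2 + x5 ≥ 8. But constraint 1 requires x2 + x5 = 6, and 6 < 8. Contradiction.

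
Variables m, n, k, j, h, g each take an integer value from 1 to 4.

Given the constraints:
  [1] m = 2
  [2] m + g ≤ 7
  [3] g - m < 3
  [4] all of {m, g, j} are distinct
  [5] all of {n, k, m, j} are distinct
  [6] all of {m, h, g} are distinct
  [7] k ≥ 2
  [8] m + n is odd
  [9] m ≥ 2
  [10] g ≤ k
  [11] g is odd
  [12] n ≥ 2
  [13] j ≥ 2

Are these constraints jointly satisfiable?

Unsatisfiable

Constraints 7, 9, 12, and 13 confine each of n, k, m, j to the 3 values {2, …, 4} (the domain already gives each ≤ 4).
Constraint 5 requires all 4 of them to be distinct, but only 3 values are available — impossible by the pigeonhole principle.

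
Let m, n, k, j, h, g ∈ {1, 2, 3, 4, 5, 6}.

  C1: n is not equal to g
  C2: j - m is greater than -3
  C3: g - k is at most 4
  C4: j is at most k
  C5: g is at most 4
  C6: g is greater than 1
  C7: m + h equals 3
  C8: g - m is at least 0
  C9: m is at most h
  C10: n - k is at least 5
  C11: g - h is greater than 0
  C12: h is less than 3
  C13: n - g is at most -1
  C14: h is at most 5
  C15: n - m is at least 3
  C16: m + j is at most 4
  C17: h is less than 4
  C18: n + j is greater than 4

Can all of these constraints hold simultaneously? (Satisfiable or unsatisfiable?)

Constraints 3, 10, and 13 give k − g ≥ -4, g − n ≥ 1, n − k ≥ 5.
Adding all 3 inequalities: the left sides telescope to 0, and the right sides sum to (-4) + 1 + 5 = 2. So 0 ≥ 2, which is false.

Unsatisfiable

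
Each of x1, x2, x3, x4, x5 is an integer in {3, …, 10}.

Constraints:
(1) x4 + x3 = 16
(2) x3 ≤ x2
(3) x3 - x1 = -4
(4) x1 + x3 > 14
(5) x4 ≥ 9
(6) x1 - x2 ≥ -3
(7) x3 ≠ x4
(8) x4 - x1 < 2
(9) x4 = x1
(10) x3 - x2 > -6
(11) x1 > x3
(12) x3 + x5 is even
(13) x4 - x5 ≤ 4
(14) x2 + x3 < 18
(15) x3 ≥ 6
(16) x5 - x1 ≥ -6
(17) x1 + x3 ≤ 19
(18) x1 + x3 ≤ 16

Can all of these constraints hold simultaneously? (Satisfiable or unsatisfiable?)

The assignment x1 = 10, x2 = 10, x3 = 6, x4 = 10, x5 = 6 works:
  constraint 1 holds since x4 + x3 = 16.
  constraint 3 holds since x3 - x1 = -4.
  constraint 4 holds since x1 + x3 = 16.
The rest check out directly.

Satisfiable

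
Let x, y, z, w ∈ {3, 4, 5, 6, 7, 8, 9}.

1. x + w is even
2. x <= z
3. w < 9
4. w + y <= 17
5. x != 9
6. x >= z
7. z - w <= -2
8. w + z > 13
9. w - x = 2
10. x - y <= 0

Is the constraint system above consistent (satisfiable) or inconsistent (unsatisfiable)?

One satisfying assignment is x = 6, y = 6, z = 6, w = 8.
For the less obvious constraints — constraint 4: w + y = 14; constraint 7: z - w = -2; constraint 8: w + z = 14 — and the others hold by inspection.

Satisfiable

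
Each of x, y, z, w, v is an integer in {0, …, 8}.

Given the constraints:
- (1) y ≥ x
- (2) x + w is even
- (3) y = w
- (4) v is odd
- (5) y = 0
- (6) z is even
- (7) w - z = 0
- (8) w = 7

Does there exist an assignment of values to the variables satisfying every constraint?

Constraint 5 fixes y = 0 and constraint 8 fixes w = 7, but constraint 3 requires y = w. Since 0 ≠ 7, contradiction.

Unsatisfiable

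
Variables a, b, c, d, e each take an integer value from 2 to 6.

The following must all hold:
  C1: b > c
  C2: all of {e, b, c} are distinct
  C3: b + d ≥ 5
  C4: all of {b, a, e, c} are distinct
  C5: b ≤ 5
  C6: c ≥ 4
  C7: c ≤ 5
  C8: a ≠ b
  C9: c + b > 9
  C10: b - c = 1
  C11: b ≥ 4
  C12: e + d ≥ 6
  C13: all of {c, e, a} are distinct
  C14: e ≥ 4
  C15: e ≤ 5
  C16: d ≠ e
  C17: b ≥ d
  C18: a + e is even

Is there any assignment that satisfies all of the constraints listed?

Unsatisfiable

Constraints 5, 6, 7, 11, 14, and 15 confine each of e, b, c to the 2 values {4, 5}.
Constraint 2 requires all 3 of them to be distinct, but only 2 values are available — impossible by the pigeonhole principle.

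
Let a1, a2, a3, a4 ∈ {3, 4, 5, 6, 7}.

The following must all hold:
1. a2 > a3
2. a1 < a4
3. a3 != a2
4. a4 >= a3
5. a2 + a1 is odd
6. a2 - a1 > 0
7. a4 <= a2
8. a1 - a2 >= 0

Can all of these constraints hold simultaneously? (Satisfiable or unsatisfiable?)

Constraints 2, 7, and 8 give a1 < a4, a4 ≤ a2, a2 ≤ a1. Chaining: a1 < a4 ≤ a2 ≤ a1, which forces a1 < a1 — impossible.

Unsatisfiable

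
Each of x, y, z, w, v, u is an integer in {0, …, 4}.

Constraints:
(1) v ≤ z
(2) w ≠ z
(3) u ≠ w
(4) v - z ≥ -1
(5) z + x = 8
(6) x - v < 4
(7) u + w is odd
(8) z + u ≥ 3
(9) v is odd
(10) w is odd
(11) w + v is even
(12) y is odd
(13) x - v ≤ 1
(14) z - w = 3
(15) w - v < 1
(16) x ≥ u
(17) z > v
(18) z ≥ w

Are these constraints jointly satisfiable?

Setting (x, y, z, w, v, u) = (4, 3, 4, 1, 3, 2) satisfies everything: constraint 4: v - z = -1; constraint 5: z + x = 8; constraint 6: x - v = 1, and the others follow.

Satisfiable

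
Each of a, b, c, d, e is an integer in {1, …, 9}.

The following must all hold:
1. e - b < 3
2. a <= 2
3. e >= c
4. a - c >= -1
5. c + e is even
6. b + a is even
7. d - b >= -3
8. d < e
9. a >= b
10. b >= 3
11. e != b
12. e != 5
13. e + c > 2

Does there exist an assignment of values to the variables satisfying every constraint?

From constraints 9 and 10: a ≥ b and b ≥ 3, so a ≥ 3. From constraint 2: a ≤ 2. But 2 < 3, so no value of a works.

Unsatisfiable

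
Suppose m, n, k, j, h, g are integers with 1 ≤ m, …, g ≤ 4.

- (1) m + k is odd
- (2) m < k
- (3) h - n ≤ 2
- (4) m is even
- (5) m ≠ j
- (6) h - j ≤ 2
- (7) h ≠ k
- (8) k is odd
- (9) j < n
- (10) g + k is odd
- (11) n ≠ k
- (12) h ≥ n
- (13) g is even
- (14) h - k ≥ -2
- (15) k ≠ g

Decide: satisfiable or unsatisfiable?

Satisfiable

Try m = 2, n = 4, k = 3, j = 3, h = 4, g = 4.
Check constraint 3: h - n = 0; constraint 6: h - j = 1; constraint 14: h - k = 1. The remaining constraints are straightforward to verify.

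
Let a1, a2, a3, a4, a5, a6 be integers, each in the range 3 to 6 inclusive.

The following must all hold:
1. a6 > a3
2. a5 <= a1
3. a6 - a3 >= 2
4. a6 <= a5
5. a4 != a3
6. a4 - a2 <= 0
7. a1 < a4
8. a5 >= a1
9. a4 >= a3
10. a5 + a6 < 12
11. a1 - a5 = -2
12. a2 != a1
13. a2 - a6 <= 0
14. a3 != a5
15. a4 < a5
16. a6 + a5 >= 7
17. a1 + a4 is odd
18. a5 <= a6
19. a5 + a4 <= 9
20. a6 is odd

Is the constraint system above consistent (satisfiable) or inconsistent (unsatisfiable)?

Unsatisfiable

Constraints 2, 4, 6, 7, and 13 give a2 ≤ a6, a6 ≤ a5, a5 ≤ a1, a1 < a4, a4 ≤ a2. Chaining: a2 ≤ a6 ≤ a5 ≤ a1 < a4 ≤ a2, which forces a2 < a2 — impossible.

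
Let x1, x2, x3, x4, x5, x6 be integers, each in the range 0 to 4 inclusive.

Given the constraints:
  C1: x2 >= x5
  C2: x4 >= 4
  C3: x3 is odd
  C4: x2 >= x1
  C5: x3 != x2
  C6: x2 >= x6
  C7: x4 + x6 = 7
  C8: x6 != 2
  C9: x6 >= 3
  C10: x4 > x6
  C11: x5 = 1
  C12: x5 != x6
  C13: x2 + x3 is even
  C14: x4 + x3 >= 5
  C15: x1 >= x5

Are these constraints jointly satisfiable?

Satisfiable

The assignment x1 = 1, x2 = 3, x3 = 1, x4 = 4, x5 = 1, x6 = 3 works:
  constraint 7 holds since x4 + x6 = 7.
  constraint 14 holds since x4 + x3 = 5.
The rest check out directly.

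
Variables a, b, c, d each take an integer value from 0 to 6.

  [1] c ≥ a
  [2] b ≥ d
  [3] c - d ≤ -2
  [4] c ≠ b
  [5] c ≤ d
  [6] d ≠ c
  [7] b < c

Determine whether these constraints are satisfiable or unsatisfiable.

Constraints 2, 5, and 7 give c ≤ d, d ≤ b, b < c. Chaining: c ≤ d ≤ b < c, which forces c < c — impossible.

Unsatisfiable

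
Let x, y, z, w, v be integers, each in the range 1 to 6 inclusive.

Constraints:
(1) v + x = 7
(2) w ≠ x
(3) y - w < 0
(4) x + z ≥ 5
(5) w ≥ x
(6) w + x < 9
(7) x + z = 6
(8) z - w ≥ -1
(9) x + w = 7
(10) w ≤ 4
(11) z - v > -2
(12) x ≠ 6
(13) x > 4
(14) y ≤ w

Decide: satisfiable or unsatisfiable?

Unsatisfiable

From constraint 13: x ≥ 5. From constraints 5 and 10: x ≤ w and w ≤ 4, so x ≤ 4. But 4 < 5, so no value of x works.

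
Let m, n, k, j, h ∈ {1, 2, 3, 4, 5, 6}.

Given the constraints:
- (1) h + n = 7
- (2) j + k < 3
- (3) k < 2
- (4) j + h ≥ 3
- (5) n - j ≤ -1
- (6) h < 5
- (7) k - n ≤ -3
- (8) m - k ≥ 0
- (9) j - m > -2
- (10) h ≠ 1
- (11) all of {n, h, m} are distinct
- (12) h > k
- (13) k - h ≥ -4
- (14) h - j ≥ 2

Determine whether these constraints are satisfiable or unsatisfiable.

Unsatisfiable

Constraints 5, 7, 13, and 14 give k − h ≥ -4, h − j ≥ 2, j − n ≥ 1, n − k ≥ 3.
Adding all 4 inequalities: the left sides telescope to 0, and the right sides sum to (-4) + 2 + 1 + 3 = 2. So 0 ≥ 2, which is false.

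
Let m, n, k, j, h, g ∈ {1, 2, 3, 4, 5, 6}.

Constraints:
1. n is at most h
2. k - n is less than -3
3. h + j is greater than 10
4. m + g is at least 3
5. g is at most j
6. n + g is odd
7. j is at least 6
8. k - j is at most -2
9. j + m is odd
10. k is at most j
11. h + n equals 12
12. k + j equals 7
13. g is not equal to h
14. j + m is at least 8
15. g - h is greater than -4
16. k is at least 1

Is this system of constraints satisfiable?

Satisfiable

Take m = 3, n = 6, k = 1, j = 6, h = 6, g = 3. Then constraint 2: k - n = -5; constraint 3: h + j = 12; constraint 4: m + g = 6, and every other listed constraint is also met.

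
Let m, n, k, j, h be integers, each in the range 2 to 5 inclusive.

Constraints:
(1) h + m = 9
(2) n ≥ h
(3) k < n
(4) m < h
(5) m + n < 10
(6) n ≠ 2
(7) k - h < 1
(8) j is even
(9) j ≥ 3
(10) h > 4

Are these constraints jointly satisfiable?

Satisfiable

One satisfying assignment is m = 4, n = 5, k = 3, j = 4, h = 5.
For the less obvious constraints — constraint 1: h + m = 9; constraint 5: m + n = 9; constraint 7: k - h = -2 — and the others hold by inspection.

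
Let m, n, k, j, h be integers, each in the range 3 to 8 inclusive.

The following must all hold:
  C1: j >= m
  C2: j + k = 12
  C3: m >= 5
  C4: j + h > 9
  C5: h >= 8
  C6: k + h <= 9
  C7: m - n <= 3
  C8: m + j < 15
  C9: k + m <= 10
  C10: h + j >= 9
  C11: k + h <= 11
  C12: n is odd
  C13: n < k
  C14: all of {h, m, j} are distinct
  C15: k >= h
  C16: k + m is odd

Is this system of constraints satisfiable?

From constraints 1 and 3: j ≥ m ≥ 5. From constraints 5 and 15: k ≥ h ≥ 8. Hence j + k ≥ 13. But constraint 2 requires j + k = 12, and 12 < 13. Contradiction.

Unsatisfiable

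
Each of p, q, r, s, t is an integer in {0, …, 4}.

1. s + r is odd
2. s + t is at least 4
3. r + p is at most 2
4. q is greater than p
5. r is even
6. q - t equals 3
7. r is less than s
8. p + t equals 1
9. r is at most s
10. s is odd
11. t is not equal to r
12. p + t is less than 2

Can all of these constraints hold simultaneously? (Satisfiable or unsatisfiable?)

Satisfiable

One satisfying assignment is p = 0, q = 4, r = 0, s = 3, t = 1.
For the less obvious constraints — constraint 2: s + t = 4; constraint 3: r + p = 0 — and the others hold by inspection.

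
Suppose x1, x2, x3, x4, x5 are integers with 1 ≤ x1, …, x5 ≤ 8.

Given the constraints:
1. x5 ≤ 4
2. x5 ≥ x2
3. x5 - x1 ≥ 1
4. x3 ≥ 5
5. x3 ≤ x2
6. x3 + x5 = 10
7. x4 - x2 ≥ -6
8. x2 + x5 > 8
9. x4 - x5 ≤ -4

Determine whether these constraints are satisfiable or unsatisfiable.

Unsatisfiable

From constraints 4 and 5: x2 ≥ x3 and x3 ≥ 5, so x2 ≥ 5. From constraints 1 and 2: x2 ≤ x5 and x5 ≤ 4, so x2 ≤ 4. But 4 < 5, so no value of x2 works.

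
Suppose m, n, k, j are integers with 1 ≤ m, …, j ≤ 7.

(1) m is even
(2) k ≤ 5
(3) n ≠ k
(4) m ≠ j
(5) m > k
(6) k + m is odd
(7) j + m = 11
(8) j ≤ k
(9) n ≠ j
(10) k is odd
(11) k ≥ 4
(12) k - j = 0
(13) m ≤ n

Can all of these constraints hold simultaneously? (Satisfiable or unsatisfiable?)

Try m = 6, n = 6, k = 5, j = 5.
Check constraint 1: m = 6 is even; constraint 7: j + m = 11; constraint 12: k - j = 0. The remaining constraints are straightforward to verify.

Satisfiable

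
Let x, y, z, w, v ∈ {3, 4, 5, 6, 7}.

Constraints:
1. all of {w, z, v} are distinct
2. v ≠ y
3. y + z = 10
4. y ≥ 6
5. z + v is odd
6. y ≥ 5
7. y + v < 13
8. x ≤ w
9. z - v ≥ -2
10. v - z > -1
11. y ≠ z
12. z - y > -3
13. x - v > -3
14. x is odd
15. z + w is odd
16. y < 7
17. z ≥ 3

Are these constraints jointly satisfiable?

Try x = 3, y = 6, z = 4, w = 3, v = 5.
Check constraint 3: y + z = 10; constraint 7: y + v = 11; constraint 9: z - v = -1. The remaining constraints are straightforward to verify.

Satisfiable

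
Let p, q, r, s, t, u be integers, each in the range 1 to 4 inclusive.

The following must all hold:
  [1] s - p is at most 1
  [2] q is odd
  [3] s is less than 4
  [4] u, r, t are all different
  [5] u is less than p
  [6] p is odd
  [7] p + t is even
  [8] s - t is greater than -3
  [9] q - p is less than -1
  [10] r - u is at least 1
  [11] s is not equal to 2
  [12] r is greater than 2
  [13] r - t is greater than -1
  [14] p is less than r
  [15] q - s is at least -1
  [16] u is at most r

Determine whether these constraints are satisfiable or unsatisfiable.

Setting (p, q, r, s, t, u) = (3, 1, 4, 1, 3, 1) satisfies everything: constraint 1: s - p = -2; constraint 8: s - t = -2; constraint 9: q - p = -2, and the others follow.

Satisfiable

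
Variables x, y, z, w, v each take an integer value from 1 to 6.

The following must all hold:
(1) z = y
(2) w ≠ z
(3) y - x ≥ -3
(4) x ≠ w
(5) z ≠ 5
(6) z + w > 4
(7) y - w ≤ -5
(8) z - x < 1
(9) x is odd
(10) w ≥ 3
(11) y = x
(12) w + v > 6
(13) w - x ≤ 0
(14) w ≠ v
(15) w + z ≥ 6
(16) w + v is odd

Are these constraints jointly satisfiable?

Unsatisfiable

Constraints 3, 7, and 13 give y − x ≥ -3, x − w ≥ 0, w − y ≥ 5.
Adding all 3 inequalities: the left sides telescope to 0, and the right sides sum to (-3) + 0 + 5 = 2. So 0 ≥ 2, which is false.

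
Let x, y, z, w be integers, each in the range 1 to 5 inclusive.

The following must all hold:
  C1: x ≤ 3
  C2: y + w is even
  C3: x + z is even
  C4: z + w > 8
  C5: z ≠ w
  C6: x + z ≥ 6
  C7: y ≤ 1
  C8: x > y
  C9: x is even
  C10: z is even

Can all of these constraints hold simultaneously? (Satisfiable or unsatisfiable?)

Setting (x, y, z, w) = (2, 1, 4, 5) satisfies everything: constraint 4: z + w = 9; constraint 6: x + z = 6, and the others follow.

Satisfiable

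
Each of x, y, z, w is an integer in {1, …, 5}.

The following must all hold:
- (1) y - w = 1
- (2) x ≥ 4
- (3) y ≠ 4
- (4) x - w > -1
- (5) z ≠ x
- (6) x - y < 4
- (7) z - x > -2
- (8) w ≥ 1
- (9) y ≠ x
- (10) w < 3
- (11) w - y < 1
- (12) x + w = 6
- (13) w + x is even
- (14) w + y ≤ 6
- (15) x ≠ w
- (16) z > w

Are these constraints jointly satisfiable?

The assignment x = 4, y = 3, z = 5, w = 2 works:
  constraint 1 holds since y - w = 1.
  constraint 4 holds since x - w = 2.
The rest check out directly.

Satisfiable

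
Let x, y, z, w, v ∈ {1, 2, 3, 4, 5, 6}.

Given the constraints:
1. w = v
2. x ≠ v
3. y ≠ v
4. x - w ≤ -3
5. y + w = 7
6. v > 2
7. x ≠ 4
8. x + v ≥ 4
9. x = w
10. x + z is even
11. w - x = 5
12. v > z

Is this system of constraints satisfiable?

From constraints 1 and 9, x = w = v, so x = v. But constraint 2 says x ≠ v. Contradiction.

Unsatisfiable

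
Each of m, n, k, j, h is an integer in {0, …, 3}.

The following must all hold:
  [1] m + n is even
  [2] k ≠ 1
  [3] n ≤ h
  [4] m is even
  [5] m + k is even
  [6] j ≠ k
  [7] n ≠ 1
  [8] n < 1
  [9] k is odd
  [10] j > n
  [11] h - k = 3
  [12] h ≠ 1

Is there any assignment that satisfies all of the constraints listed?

Constraint 4 makes m even and constraint 9 makes k odd, so m + k must be odd. Constraint 5 says m + k is even — contradiction.

Unsatisfiable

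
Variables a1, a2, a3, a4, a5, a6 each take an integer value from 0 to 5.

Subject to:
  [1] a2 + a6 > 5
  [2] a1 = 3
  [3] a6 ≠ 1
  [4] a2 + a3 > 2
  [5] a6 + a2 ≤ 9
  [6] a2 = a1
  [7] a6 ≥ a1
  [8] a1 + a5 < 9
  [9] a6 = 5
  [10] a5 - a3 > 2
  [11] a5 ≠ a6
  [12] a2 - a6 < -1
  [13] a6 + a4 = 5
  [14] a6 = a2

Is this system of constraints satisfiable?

Unsatisfiable

Constraint 9 fixes a6 = 5 and constraint 2 fixes a1 = 3. Constraints 6 and 14 give a6 = a2 = a1, so a6 = a1. But 5 ≠ 3 — contradiction.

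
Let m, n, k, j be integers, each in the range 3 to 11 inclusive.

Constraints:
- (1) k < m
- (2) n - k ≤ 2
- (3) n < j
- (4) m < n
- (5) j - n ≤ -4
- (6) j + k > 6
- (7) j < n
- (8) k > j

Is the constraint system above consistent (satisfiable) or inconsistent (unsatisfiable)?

Unsatisfiable

Constraints 1, 3, 4, and 8 give j < k, k < m, m < n, n < j. Chaining: j < k < m < n < j, which forces j < j — impossible.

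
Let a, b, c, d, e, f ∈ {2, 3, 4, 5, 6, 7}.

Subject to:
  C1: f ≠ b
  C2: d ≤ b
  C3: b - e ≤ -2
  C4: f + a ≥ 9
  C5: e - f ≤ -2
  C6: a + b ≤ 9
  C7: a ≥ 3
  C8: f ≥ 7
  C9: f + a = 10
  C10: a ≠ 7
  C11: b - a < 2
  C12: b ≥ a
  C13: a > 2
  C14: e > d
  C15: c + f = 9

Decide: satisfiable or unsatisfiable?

One satisfying assignment is a = 3, b = 3, c = 2, d = 3, e = 5, f = 7.
For the less obvious constraints — constraint 3: b - e = -2; constraint 4: f + a = 10; constraint 5: e - f = -2 — and the others hold by inspection.

Satisfiable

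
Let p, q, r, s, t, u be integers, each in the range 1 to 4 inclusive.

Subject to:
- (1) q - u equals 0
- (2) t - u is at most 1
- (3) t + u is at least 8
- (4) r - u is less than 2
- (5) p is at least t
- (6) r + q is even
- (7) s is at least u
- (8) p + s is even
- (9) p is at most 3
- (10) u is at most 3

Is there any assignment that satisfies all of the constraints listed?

Unsatisfiable

From constraints 5 and 9: t ≤ p ≤ 3. From constraint 10: u ≤ 3. Hence t + u ≤ 6. But constraint 3 requires t + u ≥ 8, and 8 > 6. Contradiction.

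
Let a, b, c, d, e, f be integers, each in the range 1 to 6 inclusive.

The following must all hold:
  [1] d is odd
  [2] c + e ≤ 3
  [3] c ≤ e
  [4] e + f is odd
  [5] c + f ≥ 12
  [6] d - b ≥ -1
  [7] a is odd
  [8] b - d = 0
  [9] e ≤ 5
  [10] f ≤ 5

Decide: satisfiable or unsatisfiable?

From constraints 3 and 9: c ≤ e ≤ 5. From constraint 10: f ≤ 5. Hence c + f ≤ 10. But constraint 5 requires c + f ≥ 12, and 12 > 10. Contradiction.

Unsatisfiable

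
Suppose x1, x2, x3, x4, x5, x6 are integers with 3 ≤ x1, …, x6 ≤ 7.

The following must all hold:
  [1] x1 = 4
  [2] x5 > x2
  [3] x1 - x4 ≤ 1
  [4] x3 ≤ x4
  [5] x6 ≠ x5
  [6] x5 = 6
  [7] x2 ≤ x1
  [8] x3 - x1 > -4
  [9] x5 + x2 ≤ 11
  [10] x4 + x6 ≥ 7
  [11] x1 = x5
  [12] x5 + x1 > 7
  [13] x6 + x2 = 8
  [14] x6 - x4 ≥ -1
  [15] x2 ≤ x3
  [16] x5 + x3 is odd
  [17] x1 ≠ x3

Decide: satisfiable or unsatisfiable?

Constraint 1 fixes x1 = 4 and constraint 6 fixes x5 = 6, but constraint 11 requires x1 = x5. Since 4 ≠ 6, contradiction.

Unsatisfiable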